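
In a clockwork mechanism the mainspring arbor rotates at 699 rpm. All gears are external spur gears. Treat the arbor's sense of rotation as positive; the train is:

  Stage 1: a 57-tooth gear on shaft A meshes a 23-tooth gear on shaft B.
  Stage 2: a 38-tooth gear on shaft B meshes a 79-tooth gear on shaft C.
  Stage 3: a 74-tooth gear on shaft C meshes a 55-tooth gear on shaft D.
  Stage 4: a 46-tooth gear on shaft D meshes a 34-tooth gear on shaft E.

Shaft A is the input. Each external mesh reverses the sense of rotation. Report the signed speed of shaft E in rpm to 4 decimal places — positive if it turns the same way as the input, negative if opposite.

+1516.8011 rpm (same as input, |ω| = 1516.8011 rpm)

Stage 1 [57T→23T]: ω = 699.0000×57/23 = 1732.3043 rpm, dir flips to −; running = −1732.3043
Stage 2 [38T→79T]: ω = 1732.3043×38/79 = 833.2603 rpm, dir flips to +; running = +833.2603
Stage 3 [74T→55T]: ω = 833.2603×74/55 = 1121.1139 rpm, dir flips to −; running = −1121.1139
Stage 4 [46T→34T]: ω = 1121.1139×46/34 = 1516.8011 rpm, dir flips to +; running = +1516.8011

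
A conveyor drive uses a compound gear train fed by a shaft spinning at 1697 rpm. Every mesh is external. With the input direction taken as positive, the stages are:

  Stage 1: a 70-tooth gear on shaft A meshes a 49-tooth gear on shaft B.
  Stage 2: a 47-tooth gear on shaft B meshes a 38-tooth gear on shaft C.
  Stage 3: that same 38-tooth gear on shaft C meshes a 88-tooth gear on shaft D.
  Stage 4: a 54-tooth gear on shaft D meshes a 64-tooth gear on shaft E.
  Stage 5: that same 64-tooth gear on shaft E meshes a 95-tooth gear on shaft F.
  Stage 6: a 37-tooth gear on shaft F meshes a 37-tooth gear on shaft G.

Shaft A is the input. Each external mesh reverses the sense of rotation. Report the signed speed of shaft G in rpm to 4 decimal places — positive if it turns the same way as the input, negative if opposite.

+735.9853 rpm (same as input, |ω| = 735.9853 rpm)

Stage 1 [70T→49T]: ω = 1697.0000×70/49 = 2424.2857 rpm, dir flips to −; running = −2424.2857
Stage 2 [47T→38T]: ω = 2424.2857×47/38 = 2998.4586 rpm, dir flips to +; running = +2998.4586
Stage 3 [38T→88T]: ω = 2998.4586×38/88 = 1294.7890 rpm, dir flips to −; running = −1294.7890
Stage 4 [54T→64T]: ω = 1294.7890×54/64 = 1092.4782 rpm, dir flips to +; running = +1092.4782
Stage 5 [64T→95T]: ω = 1092.4782×64/95 = 735.9853 rpm, dir flips to −; running = −735.9853
Stage 6 [37T→37T]: ω = 735.9853×37/37 = 735.9853 rpm, dir flips to +; running = +735.9853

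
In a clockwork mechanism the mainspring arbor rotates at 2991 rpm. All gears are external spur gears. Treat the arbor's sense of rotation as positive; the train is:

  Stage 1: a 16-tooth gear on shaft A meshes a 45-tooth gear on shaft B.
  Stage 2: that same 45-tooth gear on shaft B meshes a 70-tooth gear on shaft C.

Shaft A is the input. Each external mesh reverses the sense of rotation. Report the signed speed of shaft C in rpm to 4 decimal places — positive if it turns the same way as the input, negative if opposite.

+683.6571 rpm (same as input, |ω| = 683.6571 rpm)

Stage 1 [16T→45T]: ω = 2991.0000×16/45 = 1063.4667 rpm, dir flips to −; running = −1063.4667
Stage 2 [45T→70T]: ω = 1063.4667×45/70 = 683.6571 rpm, dir flips to +; running = +683.6571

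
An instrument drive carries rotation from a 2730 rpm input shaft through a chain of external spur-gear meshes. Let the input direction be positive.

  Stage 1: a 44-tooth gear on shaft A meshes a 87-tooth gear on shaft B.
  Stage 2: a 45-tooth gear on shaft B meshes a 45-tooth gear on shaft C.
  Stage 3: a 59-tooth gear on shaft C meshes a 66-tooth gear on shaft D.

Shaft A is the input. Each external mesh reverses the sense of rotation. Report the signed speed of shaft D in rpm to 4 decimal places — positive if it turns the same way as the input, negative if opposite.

Stage 1 [44T→87T]: ω = 2730.0000×44/87 = 1380.6897 rpm, dir flips to −; running = −1380.6897
Stage 2 [45T→45T]: ω = 1380.6897×45/45 = 1380.6897 rpm, dir flips to +; running = +1380.6897
Stage 3 [59T→66T]: ω = 1380.6897×59/66 = 1234.2529 rpm, dir flips to −; running = −1234.2529

-1234.2529 rpm (opposite to input, |ω| = 1234.2529 rpm)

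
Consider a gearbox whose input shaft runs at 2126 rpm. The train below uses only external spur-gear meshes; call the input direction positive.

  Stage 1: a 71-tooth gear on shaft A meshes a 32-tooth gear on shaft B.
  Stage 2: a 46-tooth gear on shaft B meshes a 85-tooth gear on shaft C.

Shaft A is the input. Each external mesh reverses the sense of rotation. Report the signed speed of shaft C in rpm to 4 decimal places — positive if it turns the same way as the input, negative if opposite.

+2552.7632 rpm (same as input, |ω| = 2552.7632 rpm)

Stage 1 [71T→32T]: ω = 2126.0000×71/32 = 4717.0625 rpm, dir flips to −; running = −4717.0625
Stage 2 [46T→85T]: ω = 4717.0625×46/85 = 2552.7632 rpm, dir flips to +; running = +2552.7632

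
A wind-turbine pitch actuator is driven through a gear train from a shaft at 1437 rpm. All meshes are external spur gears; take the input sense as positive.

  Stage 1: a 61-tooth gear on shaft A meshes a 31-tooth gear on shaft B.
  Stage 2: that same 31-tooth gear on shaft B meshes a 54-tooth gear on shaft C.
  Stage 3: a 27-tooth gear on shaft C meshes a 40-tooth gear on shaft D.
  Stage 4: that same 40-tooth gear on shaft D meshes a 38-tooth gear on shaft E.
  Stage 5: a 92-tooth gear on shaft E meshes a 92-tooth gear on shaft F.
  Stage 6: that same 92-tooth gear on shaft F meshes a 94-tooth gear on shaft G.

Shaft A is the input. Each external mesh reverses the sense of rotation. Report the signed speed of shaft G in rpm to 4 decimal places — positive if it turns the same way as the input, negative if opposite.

+1128.8415 rpm (same as input, |ω| = 1128.8415 rpm)

Stage 1 [61T→31T]: ω = 1437.0000×61/31 = 2827.6452 rpm, dir flips to −; running = −2827.6452
Stage 2 [31T→54T]: ω = 2827.6452×31/54 = 1623.2778 rpm, dir flips to +; running = +1623.2778
Stage 3 [27T→40T]: ω = 1623.2778×27/40 = 1095.7125 rpm, dir flips to −; running = −1095.7125
Stage 4 [40T→38T]: ω = 1095.7125×40/38 = 1153.3816 rpm, dir flips to +; running = +1153.3816
Stage 5 [92T→92T]: ω = 1153.3816×92/92 = 1153.3816 rpm, dir flips to −; running = −1153.3816
Stage 6 [92T→94T]: ω = 1153.3816×92/94 = 1128.8415 rpm, dir flips to +; running = +1128.8415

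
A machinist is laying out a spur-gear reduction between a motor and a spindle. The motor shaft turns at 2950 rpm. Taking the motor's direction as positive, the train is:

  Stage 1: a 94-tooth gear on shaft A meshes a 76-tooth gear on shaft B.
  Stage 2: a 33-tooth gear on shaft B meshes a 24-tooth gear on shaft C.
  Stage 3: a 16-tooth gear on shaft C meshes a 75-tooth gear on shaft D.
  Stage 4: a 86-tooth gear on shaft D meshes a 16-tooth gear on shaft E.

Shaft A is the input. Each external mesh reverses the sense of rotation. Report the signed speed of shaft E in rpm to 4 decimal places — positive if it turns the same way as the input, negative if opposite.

+5752.7588 rpm (same as input, |ω| = 5752.7588 rpm)

Stage 1 [94T→76T]: ω = 2950.0000×94/76 = 3648.6842 rpm, dir flips to −; running = −3648.6842
Stage 2 [33T→24T]: ω = 3648.6842×33/24 = 5016.9408 rpm, dir flips to +; running = +5016.9408
Stage 3 [16T→75T]: ω = 5016.9408×16/75 = 1070.2807 rpm, dir flips to −; running = −1070.2807
Stage 4 [86T→16T]: ω = 1070.2807×86/16 = 5752.7588 rpm, dir flips to +; running = +5752.7588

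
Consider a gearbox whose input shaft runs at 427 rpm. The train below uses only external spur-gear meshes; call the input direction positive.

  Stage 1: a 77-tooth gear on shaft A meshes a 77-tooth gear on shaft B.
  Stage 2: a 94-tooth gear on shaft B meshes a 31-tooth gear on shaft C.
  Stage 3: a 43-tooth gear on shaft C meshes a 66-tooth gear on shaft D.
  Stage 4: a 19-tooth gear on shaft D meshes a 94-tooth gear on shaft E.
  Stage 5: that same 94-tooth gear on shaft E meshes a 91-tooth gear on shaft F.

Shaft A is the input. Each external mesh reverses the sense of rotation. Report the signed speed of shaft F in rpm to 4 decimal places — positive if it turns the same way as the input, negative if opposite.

-176.1290 rpm (opposite to input, |ω| = 176.1290 rpm)

Stage 1 [77T→77T]: ω = 427.0000×77/77 = 427.0000 rpm, dir flips to −; running = −427.0000
Stage 2 [94T→31T]: ω = 427.0000×94/31 = 1294.7742 rpm, dir flips to +; running = +1294.7742
Stage 3 [43T→66T]: ω = 1294.7742×43/66 = 843.5650 rpm, dir flips to −; running = −843.5650
Stage 4 [19T→94T]: ω = 843.5650×19/94 = 170.5078 rpm, dir flips to +; running = +170.5078
Stage 5 [94T→91T]: ω = 170.5078×94/91 = 176.1290 rpm, dir flips to −; running = −176.1290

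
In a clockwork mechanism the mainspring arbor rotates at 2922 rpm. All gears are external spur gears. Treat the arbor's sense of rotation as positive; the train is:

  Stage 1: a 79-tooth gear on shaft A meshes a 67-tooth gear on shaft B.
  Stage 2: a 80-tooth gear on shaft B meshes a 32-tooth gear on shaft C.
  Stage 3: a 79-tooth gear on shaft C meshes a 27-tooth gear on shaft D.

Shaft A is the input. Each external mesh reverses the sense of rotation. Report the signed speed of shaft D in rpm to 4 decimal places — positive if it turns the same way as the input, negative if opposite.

-25202.0481 rpm (opposite to input, |ω| = 25202.0481 rpm)

Stage 1 [79T→67T]: ω = 2922.0000×79/67 = 3445.3433 rpm, dir flips to −; running = −3445.3433
Stage 2 [80T→32T]: ω = 3445.3433×80/32 = 8613.3582 rpm, dir flips to +; running = +8613.3582
Stage 3 [79T→27T]: ω = 8613.3582×79/27 = 25202.0481 rpm, dir flips to −; running = −25202.0481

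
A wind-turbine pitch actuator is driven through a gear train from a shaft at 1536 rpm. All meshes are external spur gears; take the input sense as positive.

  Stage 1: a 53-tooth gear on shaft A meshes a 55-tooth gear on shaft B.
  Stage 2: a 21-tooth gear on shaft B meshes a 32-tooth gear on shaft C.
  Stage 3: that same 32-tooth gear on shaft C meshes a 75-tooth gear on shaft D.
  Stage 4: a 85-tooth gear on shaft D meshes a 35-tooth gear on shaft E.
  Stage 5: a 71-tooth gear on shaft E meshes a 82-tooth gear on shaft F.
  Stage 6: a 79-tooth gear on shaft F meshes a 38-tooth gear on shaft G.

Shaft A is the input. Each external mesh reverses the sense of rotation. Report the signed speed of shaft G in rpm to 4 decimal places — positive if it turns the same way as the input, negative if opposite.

Stage 1 [53T→55T]: ω = 1536.0000×53/55 = 1480.1455 rpm, dir flips to −; running = −1480.1455
Stage 2 [21T→32T]: ω = 1480.1455×21/32 = 971.3455 rpm, dir flips to +; running = +971.3455
Stage 3 [32T→75T]: ω = 971.3455×32/75 = 414.4407 rpm, dir flips to −; running = −414.4407
Stage 4 [85T→35T]: ω = 414.4407×85/35 = 1006.4989 rpm, dir flips to +; running = +1006.4989
Stage 5 [71T→82T]: ω = 1006.4989×71/82 = 871.4808 rpm, dir flips to −; running = −871.4808
Stage 6 [79T→38T]: ω = 871.4808×79/38 = 1811.7626 rpm, dir flips to +; running = +1811.7626

+1811.7626 rpm (same as input, |ω| = 1811.7626 rpm)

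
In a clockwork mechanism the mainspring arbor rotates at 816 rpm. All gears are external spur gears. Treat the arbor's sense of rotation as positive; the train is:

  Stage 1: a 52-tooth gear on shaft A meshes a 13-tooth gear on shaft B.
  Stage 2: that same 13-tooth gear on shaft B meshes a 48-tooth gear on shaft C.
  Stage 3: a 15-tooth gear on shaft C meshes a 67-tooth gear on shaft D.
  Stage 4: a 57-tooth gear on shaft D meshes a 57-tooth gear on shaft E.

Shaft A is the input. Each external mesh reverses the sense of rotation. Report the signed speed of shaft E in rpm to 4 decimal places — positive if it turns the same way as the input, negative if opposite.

+197.9104 rpm (same as input, |ω| = 197.9104 rpm)

Stage 1 [52T→13T]: ω = 816.0000×52/13 = 3264.0000 rpm, dir flips to −; running = −3264.0000
Stage 2 [13T→48T]: ω = 3264.0000×13/48 = 884.0000 rpm, dir flips to +; running = +884.0000
Stage 3 [15T→67T]: ω = 884.0000×15/67 = 197.9104 rpm, dir flips to −; running = −197.9104
Stage 4 [57T→57T]: ω = 197.9104×57/57 = 197.9104 rpm, dir flips to +; running = +197.9104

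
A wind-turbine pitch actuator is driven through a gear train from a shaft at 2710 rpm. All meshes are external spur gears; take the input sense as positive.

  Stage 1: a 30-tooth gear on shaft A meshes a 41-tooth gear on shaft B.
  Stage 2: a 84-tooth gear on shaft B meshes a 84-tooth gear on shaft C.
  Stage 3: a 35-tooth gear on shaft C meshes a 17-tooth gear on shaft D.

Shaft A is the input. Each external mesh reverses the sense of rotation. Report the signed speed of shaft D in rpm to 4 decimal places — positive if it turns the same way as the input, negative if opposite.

Stage 1 [30T→41T]: ω = 2710.0000×30/41 = 1982.9268 rpm, dir flips to −; running = −1982.9268
Stage 2 [84T→84T]: ω = 1982.9268×84/84 = 1982.9268 rpm, dir flips to +; running = +1982.9268
Stage 3 [35T→17T]: ω = 1982.9268×35/17 = 4082.4964 rpm, dir flips to −; running = −4082.4964

-4082.4964 rpm (opposite to input, |ω| = 4082.4964 rpm)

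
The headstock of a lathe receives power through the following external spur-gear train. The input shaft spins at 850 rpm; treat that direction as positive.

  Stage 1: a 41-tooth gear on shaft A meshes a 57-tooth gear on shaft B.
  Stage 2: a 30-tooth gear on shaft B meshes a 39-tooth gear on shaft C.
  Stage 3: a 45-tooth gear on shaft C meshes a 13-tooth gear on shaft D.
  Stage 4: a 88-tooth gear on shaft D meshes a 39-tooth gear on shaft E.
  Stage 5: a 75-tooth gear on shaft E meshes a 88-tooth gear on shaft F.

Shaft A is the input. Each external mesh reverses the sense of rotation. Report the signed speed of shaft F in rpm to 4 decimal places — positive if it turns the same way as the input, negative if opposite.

-3130.7644 rpm (opposite to input, |ω| = 3130.7644 rpm)

Stage 1 [41T→57T]: ω = 850.0000×41/57 = 611.4035 rpm, dir flips to −; running = −611.4035
Stage 2 [30T→39T]: ω = 611.4035×30/39 = 470.3104 rpm, dir flips to +; running = +470.3104
Stage 3 [45T→13T]: ω = 470.3104×45/13 = 1627.9975 rpm, dir flips to −; running = −1627.9975
Stage 4 [88T→39T]: ω = 1627.9975×88/39 = 3673.4303 rpm, dir flips to +; running = +3673.4303
Stage 5 [75T→88T]: ω = 3673.4303×75/88 = 3130.7644 rpm, dir flips to −; running = −3130.7644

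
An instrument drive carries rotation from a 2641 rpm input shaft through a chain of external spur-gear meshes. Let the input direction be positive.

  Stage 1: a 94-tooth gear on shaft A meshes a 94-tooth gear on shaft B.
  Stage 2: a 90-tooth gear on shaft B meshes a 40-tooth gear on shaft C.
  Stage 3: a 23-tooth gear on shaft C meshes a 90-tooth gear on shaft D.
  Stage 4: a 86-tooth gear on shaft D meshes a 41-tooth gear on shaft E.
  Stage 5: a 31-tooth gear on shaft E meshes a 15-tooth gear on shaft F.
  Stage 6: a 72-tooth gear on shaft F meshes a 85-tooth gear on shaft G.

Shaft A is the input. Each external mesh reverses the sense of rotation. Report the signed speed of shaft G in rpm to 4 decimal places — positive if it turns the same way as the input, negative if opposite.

Stage 1 [94T→94T]: ω = 2641.0000×94/94 = 2641.0000 rpm, dir flips to −; running = −2641.0000
Stage 2 [90T→40T]: ω = 2641.0000×90/40 = 5942.2500 rpm, dir flips to +; running = +5942.2500
Stage 3 [23T→90T]: ω = 5942.2500×23/90 = 1518.5750 rpm, dir flips to −; running = −1518.5750
Stage 4 [86T→41T]: ω = 1518.5750×86/41 = 3185.3037 rpm, dir flips to +; running = +3185.3037
Stage 5 [31T→15T]: ω = 3185.3037×31/15 = 6582.9609 rpm, dir flips to −; running = −6582.9609
Stage 6 [72T→85T]: ω = 6582.9609×72/85 = 5576.1551 rpm, dir flips to +; running = +5576.1551

+5576.1551 rpm (same as input, |ω| = 5576.1551 rpm)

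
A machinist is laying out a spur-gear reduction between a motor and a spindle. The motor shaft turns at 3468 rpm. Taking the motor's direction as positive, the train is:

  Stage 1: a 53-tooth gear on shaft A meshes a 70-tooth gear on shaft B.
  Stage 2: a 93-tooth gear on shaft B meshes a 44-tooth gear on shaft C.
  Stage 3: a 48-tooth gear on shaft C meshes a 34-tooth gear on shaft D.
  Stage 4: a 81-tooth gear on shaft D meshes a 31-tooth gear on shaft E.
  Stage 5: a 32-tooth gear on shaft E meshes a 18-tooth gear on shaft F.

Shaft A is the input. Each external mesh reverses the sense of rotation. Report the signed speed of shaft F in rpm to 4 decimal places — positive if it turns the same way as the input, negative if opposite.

Stage 1 [53T→70T]: ω = 3468.0000×53/70 = 2625.7714 rpm, dir flips to −; running = −2625.7714
Stage 2 [93T→44T]: ω = 2625.7714×93/44 = 5549.9260 rpm, dir flips to +; running = +5549.9260
Stage 3 [48T→34T]: ω = 5549.9260×48/34 = 7835.1896 rpm, dir flips to −; running = −7835.1896
Stage 4 [81T→31T]: ω = 7835.1896×81/31 = 20472.5922 rpm, dir flips to +; running = +20472.5922
Stage 5 [32T→18T]: ω = 20472.5922×32/18 = 36395.7195 rpm, dir flips to −; running = −36395.7195

-36395.7195 rpm (opposite to input, |ω| = 36395.7195 rpm)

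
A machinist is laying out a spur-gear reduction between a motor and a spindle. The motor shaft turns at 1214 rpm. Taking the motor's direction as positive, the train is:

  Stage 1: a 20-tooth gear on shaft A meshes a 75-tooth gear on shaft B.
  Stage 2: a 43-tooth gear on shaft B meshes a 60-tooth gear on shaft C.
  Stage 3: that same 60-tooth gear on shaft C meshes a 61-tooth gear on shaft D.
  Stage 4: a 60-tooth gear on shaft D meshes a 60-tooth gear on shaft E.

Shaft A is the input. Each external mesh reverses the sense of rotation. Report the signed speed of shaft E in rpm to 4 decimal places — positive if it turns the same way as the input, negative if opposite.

Stage 1 [20T→75T]: ω = 1214.0000×20/75 = 323.7333 rpm, dir flips to −; running = −323.7333
Stage 2 [43T→60T]: ω = 323.7333×43/60 = 232.0089 rpm, dir flips to +; running = +232.0089
Stage 3 [60T→61T]: ω = 232.0089×60/61 = 228.2055 rpm, dir flips to −; running = −228.2055
Stage 4 [60T→60T]: ω = 228.2055×60/60 = 228.2055 rpm, dir flips to +; running = +228.2055

+228.2055 rpm (same as input, |ω| = 228.2055 rpm)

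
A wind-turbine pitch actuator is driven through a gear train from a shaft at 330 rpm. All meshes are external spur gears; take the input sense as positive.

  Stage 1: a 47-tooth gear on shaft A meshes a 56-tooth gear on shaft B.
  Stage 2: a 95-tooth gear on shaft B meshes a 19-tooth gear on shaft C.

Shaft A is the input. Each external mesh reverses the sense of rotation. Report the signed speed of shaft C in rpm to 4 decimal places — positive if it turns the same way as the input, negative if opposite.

Stage 1 [47T→56T]: ω = 330.0000×47/56 = 276.9643 rpm, dir flips to −; running = −276.9643
Stage 2 [95T→19T]: ω = 276.9643×95/19 = 1384.8214 rpm, dir flips to +; running = +1384.8214

+1384.8214 rpm (same as input, |ω| = 1384.8214 rpm)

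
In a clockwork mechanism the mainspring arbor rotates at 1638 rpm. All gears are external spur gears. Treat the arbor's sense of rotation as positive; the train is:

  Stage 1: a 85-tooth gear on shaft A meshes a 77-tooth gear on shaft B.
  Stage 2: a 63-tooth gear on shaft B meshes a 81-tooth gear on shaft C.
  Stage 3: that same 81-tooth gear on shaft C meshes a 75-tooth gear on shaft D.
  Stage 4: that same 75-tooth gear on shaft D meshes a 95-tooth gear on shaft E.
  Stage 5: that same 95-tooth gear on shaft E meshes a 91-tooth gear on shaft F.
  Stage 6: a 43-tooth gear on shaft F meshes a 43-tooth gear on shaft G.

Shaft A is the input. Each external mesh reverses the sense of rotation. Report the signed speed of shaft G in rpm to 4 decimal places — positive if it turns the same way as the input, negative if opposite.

+1251.8182 rpm (same as input, |ω| = 1251.8182 rpm)

Stage 1 [85T→77T]: ω = 1638.0000×85/77 = 1808.1818 rpm, dir flips to −; running = −1808.1818
Stage 2 [63T→81T]: ω = 1808.1818×63/81 = 1406.3636 rpm, dir flips to +; running = +1406.3636
Stage 3 [81T→75T]: ω = 1406.3636×81/75 = 1518.8727 rpm, dir flips to −; running = −1518.8727
Stage 4 [75T→95T]: ω = 1518.8727×75/95 = 1199.1100 rpm, dir flips to +; running = +1199.1100
Stage 5 [95T→91T]: ω = 1199.1100×95/91 = 1251.8182 rpm, dir flips to −; running = −1251.8182
Stage 6 [43T→43T]: ω = 1251.8182×43/43 = 1251.8182 rpm, dir flips to +; running = +1251.8182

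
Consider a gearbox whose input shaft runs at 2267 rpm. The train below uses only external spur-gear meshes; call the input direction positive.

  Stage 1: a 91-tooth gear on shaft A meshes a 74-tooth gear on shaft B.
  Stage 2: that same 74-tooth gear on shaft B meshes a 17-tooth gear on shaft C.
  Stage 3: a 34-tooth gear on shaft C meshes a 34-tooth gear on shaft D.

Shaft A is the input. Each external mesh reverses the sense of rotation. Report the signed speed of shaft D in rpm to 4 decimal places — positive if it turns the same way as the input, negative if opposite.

Stage 1 [91T→74T]: ω = 2267.0000×91/74 = 2787.7973 rpm, dir flips to −; running = −2787.7973
Stage 2 [74T→17T]: ω = 2787.7973×74/17 = 12135.1176 rpm, dir flips to +; running = +12135.1176
Stage 3 [34T→34T]: ω = 12135.1176×34/34 = 12135.1176 rpm, dir flips to −; running = −12135.1176

-12135.1176 rpm (opposite to input, |ω| = 12135.1176 rpm)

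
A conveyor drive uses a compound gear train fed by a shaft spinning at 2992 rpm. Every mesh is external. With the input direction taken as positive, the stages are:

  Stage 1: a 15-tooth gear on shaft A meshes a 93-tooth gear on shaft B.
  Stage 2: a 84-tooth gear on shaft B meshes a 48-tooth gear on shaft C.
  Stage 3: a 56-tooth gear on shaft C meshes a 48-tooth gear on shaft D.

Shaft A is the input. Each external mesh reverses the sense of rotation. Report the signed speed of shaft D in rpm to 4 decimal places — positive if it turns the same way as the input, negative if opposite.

-985.2688 rpm (opposite to input, |ω| = 985.2688 rpm)

Stage 1 [15T→93T]: ω = 2992.0000×15/93 = 482.5806 rpm, dir flips to −; running = −482.5806
Stage 2 [84T→48T]: ω = 482.5806×84/48 = 844.5161 rpm, dir flips to +; running = +844.5161
Stage 3 [56T→48T]: ω = 844.5161×56/48 = 985.2688 rpm, dir flips to −; running = −985.2688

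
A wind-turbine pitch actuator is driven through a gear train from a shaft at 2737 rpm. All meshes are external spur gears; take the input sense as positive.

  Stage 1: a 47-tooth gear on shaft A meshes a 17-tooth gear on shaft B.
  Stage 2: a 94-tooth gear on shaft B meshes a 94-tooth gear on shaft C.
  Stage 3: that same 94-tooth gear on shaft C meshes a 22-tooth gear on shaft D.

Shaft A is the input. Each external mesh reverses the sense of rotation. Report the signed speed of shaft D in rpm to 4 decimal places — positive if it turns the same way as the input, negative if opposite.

Stage 1 [47T→17T]: ω = 2737.0000×47/17 = 7567.0000 rpm, dir flips to −; running = −7567.0000
Stage 2 [94T→94T]: ω = 7567.0000×94/94 = 7567.0000 rpm, dir flips to +; running = +7567.0000
Stage 3 [94T→22T]: ω = 7567.0000×94/22 = 32331.7273 rpm, dir flips to −; running = −32331.7273

-32331.7273 rpm (opposite to input, |ω| = 32331.7273 rpm)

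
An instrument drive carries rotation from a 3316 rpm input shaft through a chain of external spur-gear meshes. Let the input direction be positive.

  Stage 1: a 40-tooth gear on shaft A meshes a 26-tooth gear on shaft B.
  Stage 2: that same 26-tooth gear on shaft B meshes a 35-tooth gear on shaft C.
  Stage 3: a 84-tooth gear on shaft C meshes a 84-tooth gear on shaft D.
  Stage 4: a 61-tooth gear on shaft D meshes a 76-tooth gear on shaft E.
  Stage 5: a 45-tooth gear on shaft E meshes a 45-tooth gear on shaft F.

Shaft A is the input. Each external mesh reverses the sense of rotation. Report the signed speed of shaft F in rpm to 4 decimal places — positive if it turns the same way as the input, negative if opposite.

-3041.7444 rpm (opposite to input, |ω| = 3041.7444 rpm)

Stage 1 [40T→26T]: ω = 3316.0000×40/26 = 5101.5385 rpm, dir flips to −; running = −5101.5385
Stage 2 [26T→35T]: ω = 5101.5385×26/35 = 3789.7143 rpm, dir flips to +; running = +3789.7143
Stage 3 [84T→84T]: ω = 3789.7143×84/84 = 3789.7143 rpm, dir flips to −; running = −3789.7143
Stage 4 [61T→76T]: ω = 3789.7143×61/76 = 3041.7444 rpm, dir flips to +; running = +3041.7444
Stage 5 [45T→45T]: ω = 3041.7444×45/45 = 3041.7444 rpm, dir flips to −; running = −3041.7444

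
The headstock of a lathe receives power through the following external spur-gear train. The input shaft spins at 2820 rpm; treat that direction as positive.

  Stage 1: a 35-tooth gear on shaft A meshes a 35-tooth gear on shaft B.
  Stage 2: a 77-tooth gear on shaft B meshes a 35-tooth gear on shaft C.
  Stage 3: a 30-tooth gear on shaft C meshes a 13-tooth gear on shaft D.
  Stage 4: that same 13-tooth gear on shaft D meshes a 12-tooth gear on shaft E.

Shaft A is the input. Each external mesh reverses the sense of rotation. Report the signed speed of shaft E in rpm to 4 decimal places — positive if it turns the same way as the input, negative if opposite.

+15510.0000 rpm (same as input, |ω| = 15510.0000 rpm)

Stage 1 [35T→35T]: ω = 2820.0000×35/35 = 2820.0000 rpm, dir flips to −; running = −2820.0000
Stage 2 [77T→35T]: ω = 2820.0000×77/35 = 6204.0000 rpm, dir flips to +; running = +6204.0000
Stage 3 [30T→13T]: ω = 6204.0000×30/13 = 14316.9231 rpm, dir flips to −; running = −14316.9231
Stage 4 [13T→12T]: ω = 14316.9231×13/12 = 15510.0000 rpm, dir flips to +; running = +15510.0000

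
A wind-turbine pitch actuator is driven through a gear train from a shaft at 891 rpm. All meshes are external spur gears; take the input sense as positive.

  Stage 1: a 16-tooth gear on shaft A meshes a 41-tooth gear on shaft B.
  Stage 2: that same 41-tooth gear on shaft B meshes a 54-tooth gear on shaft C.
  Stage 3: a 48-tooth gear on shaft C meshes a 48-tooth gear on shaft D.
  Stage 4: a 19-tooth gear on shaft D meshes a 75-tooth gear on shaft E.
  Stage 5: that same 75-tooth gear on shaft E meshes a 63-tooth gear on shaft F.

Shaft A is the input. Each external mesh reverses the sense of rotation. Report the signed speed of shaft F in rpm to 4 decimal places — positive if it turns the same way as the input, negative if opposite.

Stage 1 [16T→41T]: ω = 891.0000×16/41 = 347.7073 rpm, dir flips to −; running = −347.7073
Stage 2 [41T→54T]: ω = 347.7073×41/54 = 264.0000 rpm, dir flips to +; running = +264.0000
Stage 3 [48T→48T]: ω = 264.0000×48/48 = 264.0000 rpm, dir flips to −; running = −264.0000
Stage 4 [19T→75T]: ω = 264.0000×19/75 = 66.8800 rpm, dir flips to +; running = +66.8800
Stage 5 [75T→63T]: ω = 66.8800×75/63 = 79.6190 rpm, dir flips to −; running = −79.6190

-79.6190 rpm (opposite to input, |ω| = 79.6190 rpm)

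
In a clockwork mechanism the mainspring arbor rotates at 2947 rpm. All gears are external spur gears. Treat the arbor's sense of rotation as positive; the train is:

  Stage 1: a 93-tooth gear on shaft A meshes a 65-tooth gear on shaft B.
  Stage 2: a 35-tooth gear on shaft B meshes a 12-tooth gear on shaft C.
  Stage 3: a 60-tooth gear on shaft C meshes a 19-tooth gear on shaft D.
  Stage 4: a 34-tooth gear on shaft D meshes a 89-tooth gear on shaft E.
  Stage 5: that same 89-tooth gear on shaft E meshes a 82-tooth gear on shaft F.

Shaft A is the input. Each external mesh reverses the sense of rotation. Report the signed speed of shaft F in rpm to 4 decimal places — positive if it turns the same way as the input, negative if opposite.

-16102.7200 rpm (opposite to input, |ω| = 16102.7200 rpm)

Stage 1 [93T→65T]: ω = 2947.0000×93/65 = 4216.4769 rpm, dir flips to −; running = −4216.4769
Stage 2 [35T→12T]: ω = 4216.4769×35/12 = 12298.0577 rpm, dir flips to +; running = +12298.0577
Stage 3 [60T→19T]: ω = 12298.0577×60/19 = 38835.9717 rpm, dir flips to −; running = −38835.9717
Stage 4 [34T→89T]: ω = 38835.9717×34/89 = 14836.2139 rpm, dir flips to +; running = +14836.2139
Stage 5 [89T→82T]: ω = 14836.2139×89/82 = 16102.7200 rpm, dir flips to −; running = −16102.7200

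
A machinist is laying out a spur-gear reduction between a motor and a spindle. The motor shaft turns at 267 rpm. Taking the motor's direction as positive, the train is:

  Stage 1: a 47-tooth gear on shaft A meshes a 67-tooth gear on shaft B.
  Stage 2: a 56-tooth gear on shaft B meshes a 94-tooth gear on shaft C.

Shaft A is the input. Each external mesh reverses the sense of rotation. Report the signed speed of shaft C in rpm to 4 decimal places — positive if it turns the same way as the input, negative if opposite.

Stage 1 [47T→67T]: ω = 267.0000×47/67 = 187.2985 rpm, dir flips to −; running = −187.2985
Stage 2 [56T→94T]: ω = 187.2985×56/94 = 111.5821 rpm, dir flips to +; running = +111.5821

+111.5821 rpm (same as input, |ω| = 111.5821 rpm)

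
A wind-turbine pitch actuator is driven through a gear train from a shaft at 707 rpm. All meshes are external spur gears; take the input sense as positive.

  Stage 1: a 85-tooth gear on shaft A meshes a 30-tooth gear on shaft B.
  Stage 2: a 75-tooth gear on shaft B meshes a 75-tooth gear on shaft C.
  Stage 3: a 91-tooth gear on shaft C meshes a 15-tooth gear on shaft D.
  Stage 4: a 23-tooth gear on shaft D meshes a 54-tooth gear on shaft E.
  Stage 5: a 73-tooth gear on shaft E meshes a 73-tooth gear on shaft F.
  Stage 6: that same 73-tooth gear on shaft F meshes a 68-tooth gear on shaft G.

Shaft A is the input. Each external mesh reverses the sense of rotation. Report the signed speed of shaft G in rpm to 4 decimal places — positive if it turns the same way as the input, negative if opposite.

Stage 1 [85T→30T]: ω = 707.0000×85/30 = 2003.1667 rpm, dir flips to −; running = −2003.1667
Stage 2 [75T→75T]: ω = 2003.1667×75/75 = 2003.1667 rpm, dir flips to +; running = +2003.1667
Stage 3 [91T→15T]: ω = 2003.1667×91/15 = 12152.5444 rpm, dir flips to −; running = −12152.5444
Stage 4 [23T→54T]: ω = 12152.5444×23/54 = 5176.0837 rpm, dir flips to +; running = +5176.0837
Stage 5 [73T→73T]: ω = 5176.0837×73/73 = 5176.0837 rpm, dir flips to −; running = −5176.0837
Stage 6 [73T→68T]: ω = 5176.0837×73/68 = 5556.6781 rpm, dir flips to +; running = +5556.6781

+5556.6781 rpm (same as input, |ω| = 5556.6781 rpm)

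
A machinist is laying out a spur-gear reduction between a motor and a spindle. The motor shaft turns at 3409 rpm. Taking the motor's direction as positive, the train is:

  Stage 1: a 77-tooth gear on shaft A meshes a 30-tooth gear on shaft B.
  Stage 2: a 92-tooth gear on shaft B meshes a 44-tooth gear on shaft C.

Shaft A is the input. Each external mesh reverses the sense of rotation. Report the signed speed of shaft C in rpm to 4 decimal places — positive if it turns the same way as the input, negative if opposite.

+18294.9667 rpm (same as input, |ω| = 18294.9667 rpm)

Stage 1 [77T→30T]: ω = 3409.0000×77/30 = 8749.7667 rpm, dir flips to −; running = −8749.7667
Stage 2 [92T→44T]: ω = 8749.7667×92/44 = 18294.9667 rpm, dir flips to +; running = +18294.9667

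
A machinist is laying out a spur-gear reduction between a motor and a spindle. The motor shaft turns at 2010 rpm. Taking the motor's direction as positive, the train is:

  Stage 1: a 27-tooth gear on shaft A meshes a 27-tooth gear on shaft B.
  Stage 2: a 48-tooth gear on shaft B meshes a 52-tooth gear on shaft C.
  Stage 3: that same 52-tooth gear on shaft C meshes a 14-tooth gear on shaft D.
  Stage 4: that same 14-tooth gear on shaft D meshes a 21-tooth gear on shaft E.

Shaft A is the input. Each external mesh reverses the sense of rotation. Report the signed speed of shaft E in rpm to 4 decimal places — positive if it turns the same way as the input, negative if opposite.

Stage 1 [27T→27T]: ω = 2010.0000×27/27 = 2010.0000 rpm, dir flips to −; running = −2010.0000
Stage 2 [48T→52T]: ω = 2010.0000×48/52 = 1855.3846 rpm, dir flips to +; running = +1855.3846
Stage 3 [52T→14T]: ω = 1855.3846×52/14 = 6891.4286 rpm, dir flips to −; running = −6891.4286
Stage 4 [14T→21T]: ω = 6891.4286×14/21 = 4594.2857 rpm, dir flips to +; running = +4594.2857

+4594.2857 rpm (same as input, |ω| = 4594.2857 rpm)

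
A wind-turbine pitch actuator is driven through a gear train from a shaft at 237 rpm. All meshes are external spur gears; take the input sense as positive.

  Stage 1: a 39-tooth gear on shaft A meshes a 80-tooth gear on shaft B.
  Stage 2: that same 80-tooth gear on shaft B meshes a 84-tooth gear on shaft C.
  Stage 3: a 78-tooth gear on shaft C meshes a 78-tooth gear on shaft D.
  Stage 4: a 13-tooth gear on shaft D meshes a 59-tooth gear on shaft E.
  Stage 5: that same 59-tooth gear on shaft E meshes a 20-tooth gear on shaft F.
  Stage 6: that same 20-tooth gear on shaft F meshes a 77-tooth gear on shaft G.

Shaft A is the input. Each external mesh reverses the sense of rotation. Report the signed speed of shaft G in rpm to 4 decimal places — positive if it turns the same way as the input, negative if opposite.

Stage 1 [39T→80T]: ω = 237.0000×39/80 = 115.5375 rpm, dir flips to −; running = −115.5375
Stage 2 [80T→84T]: ω = 115.5375×80/84 = 110.0357 rpm, dir flips to +; running = +110.0357
Stage 3 [78T→78T]: ω = 110.0357×78/78 = 110.0357 rpm, dir flips to −; running = −110.0357
Stage 4 [13T→59T]: ω = 110.0357×13/59 = 24.2452 rpm, dir flips to +; running = +24.2452
Stage 5 [59T→20T]: ω = 24.2452×59/20 = 71.5232 rpm, dir flips to −; running = −71.5232
Stage 6 [20T→77T]: ω = 71.5232×20/77 = 18.5775 rpm, dir flips to +; running = +18.5775

+18.5775 rpm (same as input, |ω| = 18.5775 rpm)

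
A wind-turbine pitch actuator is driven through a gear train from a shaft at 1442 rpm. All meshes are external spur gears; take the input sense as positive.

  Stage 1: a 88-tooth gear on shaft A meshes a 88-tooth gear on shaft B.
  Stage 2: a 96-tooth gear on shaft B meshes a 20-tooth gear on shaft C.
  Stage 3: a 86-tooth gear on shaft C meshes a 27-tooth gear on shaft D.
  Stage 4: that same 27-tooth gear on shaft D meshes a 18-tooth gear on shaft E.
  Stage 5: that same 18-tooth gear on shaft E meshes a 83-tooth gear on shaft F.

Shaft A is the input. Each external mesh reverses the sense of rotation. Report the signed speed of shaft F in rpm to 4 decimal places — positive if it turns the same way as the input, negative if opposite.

-7171.7783 rpm (opposite to input, |ω| = 7171.7783 rpm)

Stage 1 [88T→88T]: ω = 1442.0000×88/88 = 1442.0000 rpm, dir flips to −; running = −1442.0000
Stage 2 [96T→20T]: ω = 1442.0000×96/20 = 6921.6000 rpm, dir flips to +; running = +6921.6000
Stage 3 [86T→27T]: ω = 6921.6000×86/27 = 22046.5778 rpm, dir flips to −; running = −22046.5778
Stage 4 [27T→18T]: ω = 22046.5778×27/18 = 33069.8667 rpm, dir flips to +; running = +33069.8667
Stage 5 [18T→83T]: ω = 33069.8667×18/83 = 7171.7783 rpm, dir flips to −; running = −7171.7783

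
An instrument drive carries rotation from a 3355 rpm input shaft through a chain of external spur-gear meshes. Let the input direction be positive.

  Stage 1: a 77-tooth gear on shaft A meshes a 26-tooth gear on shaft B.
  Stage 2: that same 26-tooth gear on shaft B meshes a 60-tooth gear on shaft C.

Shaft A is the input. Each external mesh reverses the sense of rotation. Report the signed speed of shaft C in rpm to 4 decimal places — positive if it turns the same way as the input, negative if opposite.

Stage 1 [77T→26T]: ω = 3355.0000×77/26 = 9935.9615 rpm, dir flips to −; running = −9935.9615
Stage 2 [26T→60T]: ω = 9935.9615×26/60 = 4305.5833 rpm, dir flips to +; running = +4305.5833

+4305.5833 rpm (same as input, |ω| = 4305.5833 rpm)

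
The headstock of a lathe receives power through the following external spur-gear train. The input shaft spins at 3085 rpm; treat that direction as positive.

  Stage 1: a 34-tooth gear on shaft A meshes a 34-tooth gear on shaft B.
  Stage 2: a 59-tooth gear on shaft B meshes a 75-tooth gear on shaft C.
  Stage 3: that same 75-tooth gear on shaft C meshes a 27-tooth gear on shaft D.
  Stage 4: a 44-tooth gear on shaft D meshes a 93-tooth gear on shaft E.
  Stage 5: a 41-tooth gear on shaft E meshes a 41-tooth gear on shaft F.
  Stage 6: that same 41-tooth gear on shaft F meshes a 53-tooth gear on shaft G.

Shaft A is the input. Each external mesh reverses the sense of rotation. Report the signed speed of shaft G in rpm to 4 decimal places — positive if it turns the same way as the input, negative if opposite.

+2467.2953 rpm (same as input, |ω| = 2467.2953 rpm)

Stage 1 [34T→34T]: ω = 3085.0000×34/34 = 3085.0000 rpm, dir flips to −; running = −3085.0000
Stage 2 [59T→75T]: ω = 3085.0000×59/75 = 2426.8667 rpm, dir flips to +; running = +2426.8667
Stage 3 [75T→27T]: ω = 2426.8667×75/27 = 6741.2963 rpm, dir flips to −; running = −6741.2963
Stage 4 [44T→93T]: ω = 6741.2963×44/93 = 3189.4305 rpm, dir flips to +; running = +3189.4305
Stage 5 [41T→41T]: ω = 3189.4305×41/41 = 3189.4305 rpm, dir flips to −; running = −3189.4305
Stage 6 [41T→53T]: ω = 3189.4305×41/53 = 2467.2953 rpm, dir flips to +; running = +2467.2953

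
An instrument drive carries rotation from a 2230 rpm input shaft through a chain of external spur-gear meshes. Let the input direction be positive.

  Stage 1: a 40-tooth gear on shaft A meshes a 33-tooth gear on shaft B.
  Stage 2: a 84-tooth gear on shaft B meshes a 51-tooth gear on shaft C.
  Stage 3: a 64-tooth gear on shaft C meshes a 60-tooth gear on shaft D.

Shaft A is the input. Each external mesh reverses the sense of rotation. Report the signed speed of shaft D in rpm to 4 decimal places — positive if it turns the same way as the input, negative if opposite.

Stage 1 [40T→33T]: ω = 2230.0000×40/33 = 2703.0303 rpm, dir flips to −; running = −2703.0303
Stage 2 [84T→51T]: ω = 2703.0303×84/51 = 4452.0499 rpm, dir flips to +; running = +4452.0499
Stage 3 [64T→60T]: ω = 4452.0499×64/60 = 4748.8532 rpm, dir flips to −; running = −4748.8532

-4748.8532 rpm (opposite to input, |ω| = 4748.8532 rpm)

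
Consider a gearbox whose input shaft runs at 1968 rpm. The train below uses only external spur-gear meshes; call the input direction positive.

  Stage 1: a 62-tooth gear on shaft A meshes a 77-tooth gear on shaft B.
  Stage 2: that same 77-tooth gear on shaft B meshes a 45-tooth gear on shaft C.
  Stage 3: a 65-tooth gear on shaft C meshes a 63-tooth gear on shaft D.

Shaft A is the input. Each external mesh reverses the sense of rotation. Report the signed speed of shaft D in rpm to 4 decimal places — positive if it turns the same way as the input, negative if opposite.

-2797.5450 rpm (opposite to input, |ω| = 2797.5450 rpm)

Stage 1 [62T→77T]: ω = 1968.0000×62/77 = 1584.6234 rpm, dir flips to −; running = −1584.6234
Stage 2 [77T→45T]: ω = 1584.6234×77/45 = 2711.4667 rpm, dir flips to +; running = +2711.4667
Stage 3 [65T→63T]: ω = 2711.4667×65/63 = 2797.5450 rpm, dir flips to −; running = −2797.5450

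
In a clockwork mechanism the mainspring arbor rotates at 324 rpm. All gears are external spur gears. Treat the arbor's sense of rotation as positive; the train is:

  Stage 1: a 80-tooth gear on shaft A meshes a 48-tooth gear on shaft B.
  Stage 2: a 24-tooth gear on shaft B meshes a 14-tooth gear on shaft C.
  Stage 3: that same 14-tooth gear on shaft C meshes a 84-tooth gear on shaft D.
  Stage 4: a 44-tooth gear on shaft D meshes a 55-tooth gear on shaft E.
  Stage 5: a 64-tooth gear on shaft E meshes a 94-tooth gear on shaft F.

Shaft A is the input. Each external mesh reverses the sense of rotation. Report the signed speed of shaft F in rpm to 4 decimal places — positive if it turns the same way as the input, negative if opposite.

-84.0365 rpm (opposite to input, |ω| = 84.0365 rpm)

Stage 1 [80T→48T]: ω = 324.0000×80/48 = 540.0000 rpm, dir flips to −; running = −540.0000
Stage 2 [24T→14T]: ω = 540.0000×24/14 = 925.7143 rpm, dir flips to +; running = +925.7143
Stage 3 [14T→84T]: ω = 925.7143×14/84 = 154.2857 rpm, dir flips to −; running = −154.2857
Stage 4 [44T→55T]: ω = 154.2857×44/55 = 123.4286 rpm, dir flips to +; running = +123.4286
Stage 5 [64T→94T]: ω = 123.4286×64/94 = 84.0365 rpm, dir flips to −; running = −84.0365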